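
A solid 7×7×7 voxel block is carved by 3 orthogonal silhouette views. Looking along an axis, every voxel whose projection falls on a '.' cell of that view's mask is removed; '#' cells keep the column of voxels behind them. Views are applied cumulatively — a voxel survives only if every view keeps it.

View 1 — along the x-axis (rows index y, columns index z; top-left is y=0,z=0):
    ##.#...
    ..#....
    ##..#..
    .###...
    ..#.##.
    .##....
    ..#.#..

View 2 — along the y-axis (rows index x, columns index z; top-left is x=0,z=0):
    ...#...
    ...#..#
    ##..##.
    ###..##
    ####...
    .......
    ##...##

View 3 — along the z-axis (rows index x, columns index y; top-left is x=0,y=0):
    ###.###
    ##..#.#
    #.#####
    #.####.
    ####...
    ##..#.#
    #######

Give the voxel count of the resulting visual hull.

before carving: 343 voxels (7×7×7)
after view 1 [x-axis, 17 of 49 cells solid] → remaining = 119
after view 2 [y-axis, 20 of 49 cells solid] → remaining = 46
after view 3 [z-axis, 36 of 49 cells solid] → remaining = 38

voxel count = 38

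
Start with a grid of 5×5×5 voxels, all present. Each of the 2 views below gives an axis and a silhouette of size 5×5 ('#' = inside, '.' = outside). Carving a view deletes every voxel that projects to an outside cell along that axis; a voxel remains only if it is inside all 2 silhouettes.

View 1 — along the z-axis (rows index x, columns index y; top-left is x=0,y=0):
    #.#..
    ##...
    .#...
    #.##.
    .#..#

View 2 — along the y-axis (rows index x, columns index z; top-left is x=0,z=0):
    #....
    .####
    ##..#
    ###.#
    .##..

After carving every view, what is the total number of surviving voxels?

29 voxels

start: 5×5×5 = 125 voxels
[1] z-view keeps 10 columns → grid now 50
[2] y-view keeps 14 columns → grid now 29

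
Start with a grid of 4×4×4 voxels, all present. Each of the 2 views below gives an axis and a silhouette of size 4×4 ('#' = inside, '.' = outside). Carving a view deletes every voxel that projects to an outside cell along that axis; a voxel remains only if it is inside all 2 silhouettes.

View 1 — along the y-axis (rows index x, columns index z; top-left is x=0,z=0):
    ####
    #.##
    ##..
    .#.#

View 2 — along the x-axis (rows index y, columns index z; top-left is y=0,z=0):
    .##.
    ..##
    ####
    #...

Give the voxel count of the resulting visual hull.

start: 4×4×4 = 64 voxels
after view 1 [y-axis, 11 of 16 cells solid] → remaining = 44
after view 2 [x-axis, 9 of 16 cells solid] → remaining = 24

voxel count = 24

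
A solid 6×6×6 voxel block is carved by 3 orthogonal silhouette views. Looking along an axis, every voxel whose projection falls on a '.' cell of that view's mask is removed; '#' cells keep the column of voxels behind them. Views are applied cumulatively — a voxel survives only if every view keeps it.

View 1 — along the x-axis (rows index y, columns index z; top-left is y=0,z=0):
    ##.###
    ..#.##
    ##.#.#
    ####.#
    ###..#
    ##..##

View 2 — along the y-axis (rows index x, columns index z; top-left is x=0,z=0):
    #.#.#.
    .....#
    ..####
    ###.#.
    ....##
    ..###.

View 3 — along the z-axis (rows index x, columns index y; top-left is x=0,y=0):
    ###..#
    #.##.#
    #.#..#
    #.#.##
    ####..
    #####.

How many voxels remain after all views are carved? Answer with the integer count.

remaining voxels: 43

full grid |V| = 216
carve view 1 (along x, YZ-mask fill 25/36): 150 voxels remain
carve view 2 (along y, XZ-mask fill 17/36): 66 voxels remain
carve view 3 (along z, XY-mask fill 24/36): 43 voxels remain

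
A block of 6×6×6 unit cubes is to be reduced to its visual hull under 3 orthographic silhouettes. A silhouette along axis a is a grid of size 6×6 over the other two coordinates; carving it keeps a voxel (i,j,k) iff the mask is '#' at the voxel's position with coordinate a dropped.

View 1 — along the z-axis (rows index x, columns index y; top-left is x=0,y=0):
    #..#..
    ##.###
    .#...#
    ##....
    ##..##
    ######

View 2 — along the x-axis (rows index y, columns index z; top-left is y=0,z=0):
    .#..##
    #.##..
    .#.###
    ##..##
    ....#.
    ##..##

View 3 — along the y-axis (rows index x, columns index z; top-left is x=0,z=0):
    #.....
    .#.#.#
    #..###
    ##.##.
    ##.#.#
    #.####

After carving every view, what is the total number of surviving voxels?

full grid |V| = 216
  1. axis=2 (XY plane), |mask|=21  ⇒  voxels=126
  2. axis=0 (YZ plane), |mask|=19  ⇒  voxels=65
  3. axis=1 (XZ plane), |mask|=21  ⇒  voxels=39

remaining voxels: 39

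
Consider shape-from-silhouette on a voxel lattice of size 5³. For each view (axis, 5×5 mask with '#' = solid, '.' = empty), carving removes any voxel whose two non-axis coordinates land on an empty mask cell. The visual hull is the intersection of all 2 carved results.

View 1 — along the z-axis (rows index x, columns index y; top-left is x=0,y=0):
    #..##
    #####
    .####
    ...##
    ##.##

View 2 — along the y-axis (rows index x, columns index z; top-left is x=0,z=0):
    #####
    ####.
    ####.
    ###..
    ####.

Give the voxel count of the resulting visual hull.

remaining voxels: 73

start: 5×5×5 = 125 voxels
  1. axis=2 (XY plane), |mask|=18  ⇒  voxels=90
  2. axis=1 (XZ plane), |mask|=20  ⇒  voxels=73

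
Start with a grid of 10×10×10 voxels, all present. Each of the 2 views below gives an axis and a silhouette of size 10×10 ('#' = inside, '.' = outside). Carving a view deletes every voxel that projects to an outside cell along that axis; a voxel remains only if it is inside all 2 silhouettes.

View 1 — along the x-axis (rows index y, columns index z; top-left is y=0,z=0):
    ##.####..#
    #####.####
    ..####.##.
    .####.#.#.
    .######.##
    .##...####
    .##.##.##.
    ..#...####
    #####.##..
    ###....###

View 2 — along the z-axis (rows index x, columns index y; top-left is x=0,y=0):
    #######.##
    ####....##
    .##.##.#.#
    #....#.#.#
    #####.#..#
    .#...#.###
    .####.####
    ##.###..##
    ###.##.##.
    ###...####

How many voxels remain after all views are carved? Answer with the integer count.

voxel count = 443

before carving: 1000 voxels (10×10×10)
after view 1 [x-axis, 66 of 100 cells solid] → remaining = 660
after view 2 [z-axis, 66 of 100 cells solid] → remaining = 443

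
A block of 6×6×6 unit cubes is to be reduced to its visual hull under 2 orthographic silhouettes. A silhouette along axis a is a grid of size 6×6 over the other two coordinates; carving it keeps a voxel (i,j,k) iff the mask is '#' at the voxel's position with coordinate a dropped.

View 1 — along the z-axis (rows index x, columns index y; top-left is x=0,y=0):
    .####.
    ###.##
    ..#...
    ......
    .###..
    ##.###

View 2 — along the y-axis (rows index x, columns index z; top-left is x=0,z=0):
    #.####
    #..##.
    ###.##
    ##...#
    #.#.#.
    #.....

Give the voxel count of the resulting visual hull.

remaining voxels: 54

initial block: 6^3 = 216
step 1: project along z, AND mask (18/36) → |grid| = 108
step 2: project along y, AND mask (20/36) → |grid| = 54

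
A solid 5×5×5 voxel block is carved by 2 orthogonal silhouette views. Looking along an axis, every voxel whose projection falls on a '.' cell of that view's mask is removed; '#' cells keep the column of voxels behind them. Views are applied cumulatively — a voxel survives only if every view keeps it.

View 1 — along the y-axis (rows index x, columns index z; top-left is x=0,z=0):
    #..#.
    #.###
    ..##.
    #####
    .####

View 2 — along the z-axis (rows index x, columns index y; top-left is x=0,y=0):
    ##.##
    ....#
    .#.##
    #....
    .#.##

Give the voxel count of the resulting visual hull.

before carving: 125 voxels (5×5×5)
step 1: project along y, AND mask (17/25) → |grid| = 85
step 2: project along z, AND mask (12/25) → |grid| = 35

|visual hull| = 35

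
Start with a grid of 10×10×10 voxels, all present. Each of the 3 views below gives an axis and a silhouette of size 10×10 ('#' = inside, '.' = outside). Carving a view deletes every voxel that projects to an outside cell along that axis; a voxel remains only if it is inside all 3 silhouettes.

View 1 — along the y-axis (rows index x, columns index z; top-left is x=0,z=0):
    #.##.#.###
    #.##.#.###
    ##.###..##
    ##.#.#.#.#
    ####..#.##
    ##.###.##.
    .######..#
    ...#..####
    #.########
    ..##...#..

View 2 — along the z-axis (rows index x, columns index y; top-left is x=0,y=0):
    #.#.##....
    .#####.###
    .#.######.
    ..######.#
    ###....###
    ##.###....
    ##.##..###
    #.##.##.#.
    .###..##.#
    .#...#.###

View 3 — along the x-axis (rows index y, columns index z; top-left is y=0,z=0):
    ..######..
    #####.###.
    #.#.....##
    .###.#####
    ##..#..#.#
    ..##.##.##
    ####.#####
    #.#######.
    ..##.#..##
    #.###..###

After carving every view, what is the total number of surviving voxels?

|visual hull| = 274

start: 10×10×10 = 1000 voxels
step 1: project along y, AND mask (65/100) → |grid| = 650
step 2: project along z, AND mask (61/100) → |grid| = 400
step 3: project along x, AND mask (66/100) → |grid| = 274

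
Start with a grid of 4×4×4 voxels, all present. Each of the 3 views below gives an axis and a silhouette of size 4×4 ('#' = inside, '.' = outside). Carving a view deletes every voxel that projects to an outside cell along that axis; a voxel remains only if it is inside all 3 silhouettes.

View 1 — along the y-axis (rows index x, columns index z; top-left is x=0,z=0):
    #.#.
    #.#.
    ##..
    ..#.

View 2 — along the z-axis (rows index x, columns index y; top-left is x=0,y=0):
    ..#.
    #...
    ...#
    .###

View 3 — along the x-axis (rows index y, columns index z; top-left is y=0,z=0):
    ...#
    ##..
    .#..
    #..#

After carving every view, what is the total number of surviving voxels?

initial block: 4^3 = 64
[1] y-view keeps 7 columns → grid now 28
[2] z-view keeps 6 columns → grid now 9
[3] x-view keeps 6 columns → grid now 1

voxel count = 1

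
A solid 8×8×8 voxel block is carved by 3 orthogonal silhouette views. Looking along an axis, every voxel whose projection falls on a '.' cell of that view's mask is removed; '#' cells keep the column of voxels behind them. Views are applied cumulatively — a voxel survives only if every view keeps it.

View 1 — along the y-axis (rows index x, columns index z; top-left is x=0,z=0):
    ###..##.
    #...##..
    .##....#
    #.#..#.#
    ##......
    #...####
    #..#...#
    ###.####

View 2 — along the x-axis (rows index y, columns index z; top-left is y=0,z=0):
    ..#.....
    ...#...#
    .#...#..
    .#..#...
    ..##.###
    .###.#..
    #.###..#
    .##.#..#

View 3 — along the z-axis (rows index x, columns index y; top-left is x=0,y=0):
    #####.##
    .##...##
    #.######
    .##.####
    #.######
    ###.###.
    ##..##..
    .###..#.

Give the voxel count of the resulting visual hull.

remaining voxels: 67

start: 8×8×8 = 512 voxels
after view 1 [y-axis, 32 of 64 cells solid] → remaining = 256
after view 2 [x-axis, 25 of 64 cells solid] → remaining = 94
after view 3 [z-axis, 45 of 64 cells solid] → remaining = 67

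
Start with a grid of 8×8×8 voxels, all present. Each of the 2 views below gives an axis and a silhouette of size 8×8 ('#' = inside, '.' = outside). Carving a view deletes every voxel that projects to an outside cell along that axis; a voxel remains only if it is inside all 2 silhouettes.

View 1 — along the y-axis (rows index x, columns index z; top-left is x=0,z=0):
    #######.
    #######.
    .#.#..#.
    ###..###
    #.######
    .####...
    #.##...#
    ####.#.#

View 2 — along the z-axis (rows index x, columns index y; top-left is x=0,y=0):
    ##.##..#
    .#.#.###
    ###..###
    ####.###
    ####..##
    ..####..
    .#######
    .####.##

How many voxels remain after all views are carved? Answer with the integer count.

voxel count = 252

initial block: 8^3 = 512
step 1: project along y, AND mask (44/64) → |grid| = 352
step 2: project along z, AND mask (46/64) → |grid| = 252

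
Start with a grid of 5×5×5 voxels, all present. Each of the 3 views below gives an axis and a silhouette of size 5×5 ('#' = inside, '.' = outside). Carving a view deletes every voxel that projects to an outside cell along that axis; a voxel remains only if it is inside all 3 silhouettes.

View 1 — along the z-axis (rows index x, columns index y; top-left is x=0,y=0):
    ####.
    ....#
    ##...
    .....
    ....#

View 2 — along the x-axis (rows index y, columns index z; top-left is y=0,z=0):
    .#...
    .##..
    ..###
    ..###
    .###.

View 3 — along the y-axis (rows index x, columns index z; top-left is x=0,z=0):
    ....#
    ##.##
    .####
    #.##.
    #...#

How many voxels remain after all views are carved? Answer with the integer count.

7 voxels

before carving: 125 voxels (5×5×5)
  1. axis=2 (XY plane), |mask|=8  ⇒  voxels=40
  2. axis=0 (YZ plane), |mask|=12  ⇒  voxels=18
  3. axis=1 (XZ plane), |mask|=14  ⇒  voxels=7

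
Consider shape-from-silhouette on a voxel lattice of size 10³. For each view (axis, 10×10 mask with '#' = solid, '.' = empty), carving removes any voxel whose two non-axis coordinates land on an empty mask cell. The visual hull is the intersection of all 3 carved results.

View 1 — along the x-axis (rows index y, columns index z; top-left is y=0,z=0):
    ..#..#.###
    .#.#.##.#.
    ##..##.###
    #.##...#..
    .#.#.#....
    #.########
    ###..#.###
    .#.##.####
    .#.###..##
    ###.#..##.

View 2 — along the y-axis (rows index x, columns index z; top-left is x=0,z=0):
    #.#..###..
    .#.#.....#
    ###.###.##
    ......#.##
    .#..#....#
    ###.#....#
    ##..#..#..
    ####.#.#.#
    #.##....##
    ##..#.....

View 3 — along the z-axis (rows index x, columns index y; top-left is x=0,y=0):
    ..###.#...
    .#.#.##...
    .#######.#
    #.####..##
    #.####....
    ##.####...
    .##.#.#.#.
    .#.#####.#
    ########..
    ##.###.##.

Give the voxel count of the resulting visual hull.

before carving: 1000 voxels (10×10×10)
V1 x: intersect with YZ mask (59 set) -- 590 left
V2 y: intersect with XZ mask (46 set) -- 269 left
V3 z: intersect with XY mask (61 set) -- 160 left

voxel count = 160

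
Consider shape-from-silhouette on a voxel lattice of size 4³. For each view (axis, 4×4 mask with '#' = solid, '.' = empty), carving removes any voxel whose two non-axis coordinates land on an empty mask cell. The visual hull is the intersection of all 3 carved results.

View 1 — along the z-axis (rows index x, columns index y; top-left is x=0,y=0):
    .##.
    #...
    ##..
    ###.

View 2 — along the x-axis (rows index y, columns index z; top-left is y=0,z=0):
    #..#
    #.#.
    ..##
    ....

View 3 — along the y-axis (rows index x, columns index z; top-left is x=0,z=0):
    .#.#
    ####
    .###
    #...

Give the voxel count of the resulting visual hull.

full grid |V| = 64
step 1: project along z, AND mask (8/16) → |grid| = 32
step 2: project along x, AND mask (6/16) → |grid| = 16
step 3: project along y, AND mask (10/16) → |grid| = 7

voxel count = 7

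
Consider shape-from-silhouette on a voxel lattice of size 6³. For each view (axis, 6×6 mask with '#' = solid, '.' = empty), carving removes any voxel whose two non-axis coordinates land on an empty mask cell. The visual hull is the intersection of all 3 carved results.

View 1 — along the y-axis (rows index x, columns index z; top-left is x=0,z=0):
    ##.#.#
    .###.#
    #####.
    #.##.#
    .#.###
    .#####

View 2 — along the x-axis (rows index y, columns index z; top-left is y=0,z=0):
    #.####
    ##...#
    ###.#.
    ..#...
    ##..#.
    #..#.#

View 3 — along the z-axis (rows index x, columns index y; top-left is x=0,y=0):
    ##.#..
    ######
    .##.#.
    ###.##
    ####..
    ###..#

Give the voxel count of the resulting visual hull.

voxel count = 56

before carving: 216 voxels (6×6×6)
  1. axis=1 (XZ plane), |mask|=26  ⇒  voxels=156
  2. axis=0 (YZ plane), |mask|=19  ⇒  voxels=78
  3. axis=2 (XY plane), |mask|=25  ⇒  voxels=56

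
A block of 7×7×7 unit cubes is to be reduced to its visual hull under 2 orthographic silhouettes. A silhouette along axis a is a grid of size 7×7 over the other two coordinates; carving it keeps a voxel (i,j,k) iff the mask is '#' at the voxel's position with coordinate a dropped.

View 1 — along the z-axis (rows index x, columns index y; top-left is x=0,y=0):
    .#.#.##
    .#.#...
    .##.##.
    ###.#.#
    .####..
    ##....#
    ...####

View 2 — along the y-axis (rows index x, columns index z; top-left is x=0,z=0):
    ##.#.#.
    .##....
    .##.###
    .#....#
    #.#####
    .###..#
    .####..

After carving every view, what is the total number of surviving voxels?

|visual hull| = 102

initial block: 7^3 = 343
step 1: project along z, AND mask (26/49) → |grid| = 182
step 2: project along y, AND mask (27/49) → |grid| = 102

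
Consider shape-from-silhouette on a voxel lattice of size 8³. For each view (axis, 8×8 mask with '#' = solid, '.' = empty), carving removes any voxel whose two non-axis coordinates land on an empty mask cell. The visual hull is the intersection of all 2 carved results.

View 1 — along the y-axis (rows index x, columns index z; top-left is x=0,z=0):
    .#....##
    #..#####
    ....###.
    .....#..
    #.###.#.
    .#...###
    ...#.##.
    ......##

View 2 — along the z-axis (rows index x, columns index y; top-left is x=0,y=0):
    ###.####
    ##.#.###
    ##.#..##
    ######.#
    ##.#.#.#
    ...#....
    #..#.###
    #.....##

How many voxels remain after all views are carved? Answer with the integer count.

129 voxels

before carving: 512 voxels (8×8×8)
V1 y: intersect with XZ mask (27 set) -- 216 left
V2 z: intersect with XY mask (39 set) -- 129 left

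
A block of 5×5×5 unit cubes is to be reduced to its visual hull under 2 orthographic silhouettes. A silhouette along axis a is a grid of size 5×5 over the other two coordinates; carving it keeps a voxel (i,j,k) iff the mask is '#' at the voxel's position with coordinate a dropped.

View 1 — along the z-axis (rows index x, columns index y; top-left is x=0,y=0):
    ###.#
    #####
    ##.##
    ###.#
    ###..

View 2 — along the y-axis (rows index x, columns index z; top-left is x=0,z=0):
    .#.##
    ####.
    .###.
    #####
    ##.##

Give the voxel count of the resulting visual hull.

voxel count = 76

before carving: 125 voxels (5×5×5)
carve view 1 (along z, XY-mask fill 20/25): 100 voxels remain
carve view 2 (along y, XZ-mask fill 19/25): 76 voxels remain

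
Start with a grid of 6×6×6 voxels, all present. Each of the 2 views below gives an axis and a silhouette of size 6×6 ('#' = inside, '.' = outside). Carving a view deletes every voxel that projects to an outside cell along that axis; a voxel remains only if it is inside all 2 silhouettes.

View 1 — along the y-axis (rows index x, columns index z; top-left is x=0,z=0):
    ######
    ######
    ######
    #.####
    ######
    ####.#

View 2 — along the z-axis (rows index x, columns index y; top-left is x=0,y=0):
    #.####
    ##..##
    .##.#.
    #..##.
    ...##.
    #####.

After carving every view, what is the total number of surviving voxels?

remaining voxels: 124

start: 6×6×6 = 216 voxels
[1] y-view keeps 34 columns → grid now 204
[2] z-view keeps 22 columns → grid now 124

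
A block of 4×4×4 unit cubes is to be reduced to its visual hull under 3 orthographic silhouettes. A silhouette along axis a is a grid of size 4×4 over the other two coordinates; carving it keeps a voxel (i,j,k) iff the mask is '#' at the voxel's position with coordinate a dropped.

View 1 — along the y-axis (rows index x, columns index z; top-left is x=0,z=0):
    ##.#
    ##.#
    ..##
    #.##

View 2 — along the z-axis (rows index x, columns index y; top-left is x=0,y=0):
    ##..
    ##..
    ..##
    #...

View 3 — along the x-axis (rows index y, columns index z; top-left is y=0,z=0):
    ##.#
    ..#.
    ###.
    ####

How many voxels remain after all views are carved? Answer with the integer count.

|visual hull| = 11

initial block: 4^3 = 64
V1 y: intersect with XZ mask (11 set) -- 44 left
V2 z: intersect with XY mask (7 set) -- 19 left
V3 x: intersect with YZ mask (11 set) -- 11 left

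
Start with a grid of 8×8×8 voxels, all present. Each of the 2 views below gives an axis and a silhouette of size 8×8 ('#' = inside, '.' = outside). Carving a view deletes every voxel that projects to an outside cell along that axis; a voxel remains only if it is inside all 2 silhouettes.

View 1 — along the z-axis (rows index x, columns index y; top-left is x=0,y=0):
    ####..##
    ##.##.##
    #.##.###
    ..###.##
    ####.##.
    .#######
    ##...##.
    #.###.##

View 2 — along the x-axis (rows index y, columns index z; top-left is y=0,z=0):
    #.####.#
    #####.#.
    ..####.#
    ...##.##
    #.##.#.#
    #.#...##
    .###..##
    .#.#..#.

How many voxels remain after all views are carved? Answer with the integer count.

start: 8×8×8 = 512 voxels
V1 z: intersect with XY mask (46 set) -- 368 left
V2 x: intersect with YZ mask (38 set) -- 218 left

remaining voxels: 218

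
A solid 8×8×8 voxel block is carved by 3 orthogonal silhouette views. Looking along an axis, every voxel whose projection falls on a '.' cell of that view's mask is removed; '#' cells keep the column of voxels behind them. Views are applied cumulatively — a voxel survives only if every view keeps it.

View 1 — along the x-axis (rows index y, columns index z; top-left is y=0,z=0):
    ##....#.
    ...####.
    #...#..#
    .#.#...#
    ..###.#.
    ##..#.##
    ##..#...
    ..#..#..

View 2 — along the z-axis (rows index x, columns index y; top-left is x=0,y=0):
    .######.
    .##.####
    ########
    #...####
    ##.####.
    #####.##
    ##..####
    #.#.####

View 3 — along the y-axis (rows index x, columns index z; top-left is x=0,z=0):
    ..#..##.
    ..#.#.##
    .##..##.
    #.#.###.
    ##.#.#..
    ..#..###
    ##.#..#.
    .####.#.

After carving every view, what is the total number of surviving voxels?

full grid |V| = 512
V1 x: intersect with YZ mask (27 set) -- 216 left
V2 z: intersect with XY mask (50 set) -- 172 left
V3 y: intersect with XZ mask (33 set) -- 86 left

86 voxels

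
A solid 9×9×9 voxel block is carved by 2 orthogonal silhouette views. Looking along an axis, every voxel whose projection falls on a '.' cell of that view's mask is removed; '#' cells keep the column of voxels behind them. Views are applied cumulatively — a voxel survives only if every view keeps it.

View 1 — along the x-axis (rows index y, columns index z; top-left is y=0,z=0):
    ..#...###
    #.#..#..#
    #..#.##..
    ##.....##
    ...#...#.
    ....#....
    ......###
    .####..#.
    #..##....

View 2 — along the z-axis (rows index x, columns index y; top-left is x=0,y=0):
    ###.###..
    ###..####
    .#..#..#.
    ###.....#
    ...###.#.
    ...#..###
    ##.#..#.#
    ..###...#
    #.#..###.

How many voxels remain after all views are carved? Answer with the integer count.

143 voxels

initial block: 9^3 = 729
V1 x: intersect with YZ mask (30 set) -- 270 left
V2 z: intersect with XY mask (42 set) -- 143 left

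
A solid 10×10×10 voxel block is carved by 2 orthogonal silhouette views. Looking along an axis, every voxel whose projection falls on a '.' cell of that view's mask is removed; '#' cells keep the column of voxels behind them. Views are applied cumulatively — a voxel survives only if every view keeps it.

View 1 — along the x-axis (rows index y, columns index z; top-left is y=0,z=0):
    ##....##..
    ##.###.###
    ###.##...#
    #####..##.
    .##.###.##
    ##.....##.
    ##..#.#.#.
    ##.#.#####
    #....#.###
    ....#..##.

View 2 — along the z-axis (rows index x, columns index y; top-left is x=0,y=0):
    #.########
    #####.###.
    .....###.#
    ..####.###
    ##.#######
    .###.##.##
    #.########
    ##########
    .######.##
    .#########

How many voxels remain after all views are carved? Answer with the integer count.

start: 10×10×10 = 1000 voxels
[1] x-view keeps 57 columns → grid now 570
[2] z-view keeps 80 columns → grid now 452

remaining voxels: 452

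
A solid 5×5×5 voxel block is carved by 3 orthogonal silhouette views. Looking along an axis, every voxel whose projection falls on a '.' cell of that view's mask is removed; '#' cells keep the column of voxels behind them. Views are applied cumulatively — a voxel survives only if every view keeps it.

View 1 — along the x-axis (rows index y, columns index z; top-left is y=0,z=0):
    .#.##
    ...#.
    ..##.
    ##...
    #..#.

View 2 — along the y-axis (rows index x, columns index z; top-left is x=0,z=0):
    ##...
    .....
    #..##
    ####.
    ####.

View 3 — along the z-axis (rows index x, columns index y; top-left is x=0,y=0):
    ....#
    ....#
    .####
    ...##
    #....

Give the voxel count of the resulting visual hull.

full grid |V| = 125
carve view 1 (along x, YZ-mask fill 10/25): 50 voxels remain
carve view 2 (along y, XZ-mask fill 13/25): 29 voxels remain
carve view 3 (along z, XY-mask fill 9/25): 12 voxels remain

remaining voxels: 12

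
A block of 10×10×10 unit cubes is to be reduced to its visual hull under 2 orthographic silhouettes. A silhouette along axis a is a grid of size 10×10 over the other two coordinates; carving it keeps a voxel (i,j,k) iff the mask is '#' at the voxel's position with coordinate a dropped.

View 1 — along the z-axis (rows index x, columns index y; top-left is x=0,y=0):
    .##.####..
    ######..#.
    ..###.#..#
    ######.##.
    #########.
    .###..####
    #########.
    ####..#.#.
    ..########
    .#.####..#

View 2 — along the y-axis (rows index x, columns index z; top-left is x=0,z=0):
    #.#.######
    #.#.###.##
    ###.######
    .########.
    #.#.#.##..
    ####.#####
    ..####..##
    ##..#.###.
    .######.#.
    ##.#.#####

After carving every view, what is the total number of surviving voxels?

|visual hull| = 508

start: 10×10×10 = 1000 voxels
after view 1 [z-axis, 71 of 100 cells solid] → remaining = 710
after view 2 [y-axis, 73 of 100 cells solid] → remaining = 508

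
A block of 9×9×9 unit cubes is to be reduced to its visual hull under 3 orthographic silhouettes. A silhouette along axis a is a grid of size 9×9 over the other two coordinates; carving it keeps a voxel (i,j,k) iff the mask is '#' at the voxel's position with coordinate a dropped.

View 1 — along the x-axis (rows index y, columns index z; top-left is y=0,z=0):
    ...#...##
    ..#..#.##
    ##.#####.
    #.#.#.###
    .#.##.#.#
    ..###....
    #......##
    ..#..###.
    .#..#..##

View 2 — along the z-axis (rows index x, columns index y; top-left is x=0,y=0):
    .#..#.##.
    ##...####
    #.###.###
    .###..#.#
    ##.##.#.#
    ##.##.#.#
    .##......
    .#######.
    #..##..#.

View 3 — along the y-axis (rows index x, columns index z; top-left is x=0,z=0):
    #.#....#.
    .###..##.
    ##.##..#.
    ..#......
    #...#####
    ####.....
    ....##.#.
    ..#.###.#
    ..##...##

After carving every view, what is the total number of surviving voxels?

before carving: 729 voxels (9×9×9)
V1 x: intersect with YZ mask (39 set) -- 351 left
V2 z: intersect with XY mask (47 set) -- 204 left
V3 y: intersect with XZ mask (36 set) -- 100 left

remaining voxels: 100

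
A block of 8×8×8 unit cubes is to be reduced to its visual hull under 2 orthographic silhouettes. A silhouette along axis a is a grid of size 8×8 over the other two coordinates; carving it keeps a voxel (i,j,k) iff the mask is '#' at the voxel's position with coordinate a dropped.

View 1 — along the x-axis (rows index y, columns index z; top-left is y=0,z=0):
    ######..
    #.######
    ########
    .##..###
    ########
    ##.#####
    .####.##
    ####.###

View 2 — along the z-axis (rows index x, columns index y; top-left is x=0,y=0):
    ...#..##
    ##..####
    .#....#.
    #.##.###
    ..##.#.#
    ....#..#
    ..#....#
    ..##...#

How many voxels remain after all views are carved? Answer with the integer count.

initial block: 8^3 = 512
[1] x-view keeps 54 columns → grid now 432
[2] z-view keeps 28 columns → grid now 188

188 voxels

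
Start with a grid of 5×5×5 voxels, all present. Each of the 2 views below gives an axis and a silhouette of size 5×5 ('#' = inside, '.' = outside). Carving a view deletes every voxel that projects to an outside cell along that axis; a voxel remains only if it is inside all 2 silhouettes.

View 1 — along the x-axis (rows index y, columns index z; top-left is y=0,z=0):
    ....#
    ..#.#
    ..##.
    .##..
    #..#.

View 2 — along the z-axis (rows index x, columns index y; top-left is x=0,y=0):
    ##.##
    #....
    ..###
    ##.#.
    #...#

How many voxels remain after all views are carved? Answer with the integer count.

|visual hull| = 22

full grid |V| = 125
carve view 1 (along x, YZ-mask fill 9/25): 45 voxels remain
carve view 2 (along z, XY-mask fill 13/25): 22 voxels remain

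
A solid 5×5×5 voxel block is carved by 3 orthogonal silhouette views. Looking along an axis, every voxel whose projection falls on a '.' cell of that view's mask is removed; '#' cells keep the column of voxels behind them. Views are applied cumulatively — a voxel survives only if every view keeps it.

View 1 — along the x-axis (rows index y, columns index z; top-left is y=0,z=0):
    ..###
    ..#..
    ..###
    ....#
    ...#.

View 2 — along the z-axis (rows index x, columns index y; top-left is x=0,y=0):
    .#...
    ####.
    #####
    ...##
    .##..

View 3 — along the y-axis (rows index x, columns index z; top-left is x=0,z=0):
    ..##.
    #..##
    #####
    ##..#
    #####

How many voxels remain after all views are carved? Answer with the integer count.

initial block: 5^3 = 125
step 1: project along x, AND mask (9/25) → |grid| = 45
step 2: project along z, AND mask (14/25) → |grid| = 24
step 3: project along y, AND mask (18/25) → |grid| = 20

remaining voxels: 20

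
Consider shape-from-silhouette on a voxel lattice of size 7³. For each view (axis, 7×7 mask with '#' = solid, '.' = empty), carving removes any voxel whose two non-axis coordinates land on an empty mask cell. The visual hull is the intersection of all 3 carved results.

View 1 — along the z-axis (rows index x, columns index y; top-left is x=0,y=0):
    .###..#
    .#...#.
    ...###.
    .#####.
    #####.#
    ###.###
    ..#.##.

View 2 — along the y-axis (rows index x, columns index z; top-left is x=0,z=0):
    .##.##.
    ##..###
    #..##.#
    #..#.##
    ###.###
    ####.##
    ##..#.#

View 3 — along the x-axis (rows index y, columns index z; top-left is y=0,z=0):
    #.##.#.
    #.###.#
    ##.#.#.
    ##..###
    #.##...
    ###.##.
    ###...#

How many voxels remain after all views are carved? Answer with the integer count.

86 voxels

full grid |V| = 343
  1. axis=2 (XY plane), |mask|=29  ⇒  voxels=203
  2. axis=1 (XZ plane), |mask|=33  ⇒  voxels=142
  3. axis=0 (YZ plane), |mask|=30  ⇒  voxels=86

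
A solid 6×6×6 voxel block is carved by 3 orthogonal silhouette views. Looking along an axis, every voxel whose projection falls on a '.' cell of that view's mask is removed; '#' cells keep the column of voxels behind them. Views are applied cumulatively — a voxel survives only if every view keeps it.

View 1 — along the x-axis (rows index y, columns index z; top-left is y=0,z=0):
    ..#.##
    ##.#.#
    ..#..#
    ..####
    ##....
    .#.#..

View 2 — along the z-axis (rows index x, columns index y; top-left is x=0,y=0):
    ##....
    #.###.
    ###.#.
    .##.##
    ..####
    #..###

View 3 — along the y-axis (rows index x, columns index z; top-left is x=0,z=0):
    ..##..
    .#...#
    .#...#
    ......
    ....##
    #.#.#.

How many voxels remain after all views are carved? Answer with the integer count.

19 voxels

before carving: 216 voxels (6×6×6)
V1 x: intersect with YZ mask (17 set) -- 102 left
V2 z: intersect with XY mask (22 set) -- 60 left
V3 y: intersect with XZ mask (11 set) -- 19 left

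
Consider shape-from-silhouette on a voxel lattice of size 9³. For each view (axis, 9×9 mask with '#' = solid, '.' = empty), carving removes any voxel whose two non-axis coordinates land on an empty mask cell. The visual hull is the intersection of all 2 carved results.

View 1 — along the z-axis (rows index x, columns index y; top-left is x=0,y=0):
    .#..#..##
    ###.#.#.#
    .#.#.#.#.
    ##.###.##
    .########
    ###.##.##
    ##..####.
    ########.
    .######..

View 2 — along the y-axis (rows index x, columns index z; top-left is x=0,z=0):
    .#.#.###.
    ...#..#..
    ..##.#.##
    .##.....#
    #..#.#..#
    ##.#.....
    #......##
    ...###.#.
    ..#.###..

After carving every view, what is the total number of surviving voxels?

full grid |V| = 729
[1] z-view keeps 56 columns → grid now 504
[2] y-view keeps 33 columns → grid now 200

remaining voxels: 200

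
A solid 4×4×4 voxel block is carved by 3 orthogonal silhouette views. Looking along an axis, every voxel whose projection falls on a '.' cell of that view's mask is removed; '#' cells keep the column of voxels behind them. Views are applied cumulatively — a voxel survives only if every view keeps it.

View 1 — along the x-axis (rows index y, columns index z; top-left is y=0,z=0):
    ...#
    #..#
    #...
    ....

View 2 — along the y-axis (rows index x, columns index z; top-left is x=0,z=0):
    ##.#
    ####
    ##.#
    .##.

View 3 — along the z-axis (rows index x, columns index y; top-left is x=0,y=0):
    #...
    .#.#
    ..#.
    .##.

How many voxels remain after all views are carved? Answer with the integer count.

before carving: 64 voxels (4×4×4)
[1] x-view keeps 4 columns → grid now 16
[2] y-view keeps 12 columns → grid now 12
[3] z-view keeps 6 columns → grid now 4

remaining voxels: 4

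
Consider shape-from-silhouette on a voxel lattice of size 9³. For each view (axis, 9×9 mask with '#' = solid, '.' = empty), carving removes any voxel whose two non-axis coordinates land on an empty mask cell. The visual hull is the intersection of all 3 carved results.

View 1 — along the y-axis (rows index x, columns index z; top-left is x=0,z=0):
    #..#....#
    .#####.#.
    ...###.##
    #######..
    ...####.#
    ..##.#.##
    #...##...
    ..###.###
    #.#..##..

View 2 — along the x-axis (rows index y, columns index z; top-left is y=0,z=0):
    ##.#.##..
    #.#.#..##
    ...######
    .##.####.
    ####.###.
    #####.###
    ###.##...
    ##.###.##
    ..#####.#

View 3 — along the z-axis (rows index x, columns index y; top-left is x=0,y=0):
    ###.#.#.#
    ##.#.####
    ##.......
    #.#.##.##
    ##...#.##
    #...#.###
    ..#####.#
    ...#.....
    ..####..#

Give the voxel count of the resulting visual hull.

full grid |V| = 729
step 1: project along y, AND mask (44/81) → |grid| = 396
step 2: project along x, AND mask (55/81) → |grid| = 272
step 3: project along z, AND mask (43/81) → |grid| = 142

voxel count = 142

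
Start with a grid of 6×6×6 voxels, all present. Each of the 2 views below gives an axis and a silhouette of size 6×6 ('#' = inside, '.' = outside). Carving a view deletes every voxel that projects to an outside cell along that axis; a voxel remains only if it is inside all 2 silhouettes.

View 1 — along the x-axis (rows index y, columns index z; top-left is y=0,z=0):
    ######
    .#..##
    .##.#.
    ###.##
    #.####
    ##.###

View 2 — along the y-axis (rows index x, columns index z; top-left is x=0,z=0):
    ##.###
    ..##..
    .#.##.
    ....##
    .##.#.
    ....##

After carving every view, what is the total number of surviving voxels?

remaining voxels: 81

before carving: 216 voxels (6×6×6)
after view 1 [x-axis, 27 of 36 cells solid] → remaining = 162
after view 2 [y-axis, 17 of 36 cells solid] → remaining = 81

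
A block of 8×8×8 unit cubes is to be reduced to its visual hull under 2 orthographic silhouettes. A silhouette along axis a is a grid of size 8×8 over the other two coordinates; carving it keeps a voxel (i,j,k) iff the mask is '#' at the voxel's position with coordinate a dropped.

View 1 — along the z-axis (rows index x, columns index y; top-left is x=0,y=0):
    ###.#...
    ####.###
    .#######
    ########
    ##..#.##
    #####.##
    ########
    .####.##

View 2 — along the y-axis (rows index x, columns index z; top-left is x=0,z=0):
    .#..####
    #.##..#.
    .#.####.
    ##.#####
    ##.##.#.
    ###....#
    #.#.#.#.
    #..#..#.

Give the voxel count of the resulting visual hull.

start: 8×8×8 = 512 voxels
  1. axis=2 (XY plane), |mask|=52  ⇒  voxels=416
  2. axis=1 (XZ plane), |mask|=37  ⇒  voxels=242

|visual hull| = 242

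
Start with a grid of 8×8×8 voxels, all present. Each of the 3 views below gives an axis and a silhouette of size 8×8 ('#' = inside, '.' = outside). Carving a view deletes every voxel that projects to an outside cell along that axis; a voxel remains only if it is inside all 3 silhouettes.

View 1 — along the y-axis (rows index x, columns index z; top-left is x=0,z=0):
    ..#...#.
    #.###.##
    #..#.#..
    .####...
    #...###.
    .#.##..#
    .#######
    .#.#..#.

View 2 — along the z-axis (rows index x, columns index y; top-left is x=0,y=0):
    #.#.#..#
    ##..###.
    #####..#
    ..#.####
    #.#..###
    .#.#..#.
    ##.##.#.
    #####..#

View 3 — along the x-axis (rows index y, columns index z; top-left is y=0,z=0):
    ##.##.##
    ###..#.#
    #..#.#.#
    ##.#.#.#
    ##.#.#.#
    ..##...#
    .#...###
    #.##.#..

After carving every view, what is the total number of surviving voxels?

before carving: 512 voxels (8×8×8)
carve view 1 (along y, XZ-mask fill 33/64): 264 voxels remain
carve view 2 (along z, XY-mask fill 39/64): 161 voxels remain
carve view 3 (along x, YZ-mask fill 36/64): 89 voxels remain

voxel count = 89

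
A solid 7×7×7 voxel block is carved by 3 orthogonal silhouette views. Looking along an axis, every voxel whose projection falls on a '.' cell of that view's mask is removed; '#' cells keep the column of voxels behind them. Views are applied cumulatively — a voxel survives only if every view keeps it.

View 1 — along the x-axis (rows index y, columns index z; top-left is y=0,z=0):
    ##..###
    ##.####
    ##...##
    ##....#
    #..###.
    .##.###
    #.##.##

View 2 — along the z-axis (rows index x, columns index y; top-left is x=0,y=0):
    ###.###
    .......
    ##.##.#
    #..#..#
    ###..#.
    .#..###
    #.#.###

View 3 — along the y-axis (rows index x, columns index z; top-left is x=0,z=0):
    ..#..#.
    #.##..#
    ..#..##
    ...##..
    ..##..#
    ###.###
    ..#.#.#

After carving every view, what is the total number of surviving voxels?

start: 7×7×7 = 343 voxels
after view 1 [x-axis, 32 of 49 cells solid] → remaining = 224
after view 2 [z-axis, 27 of 49 cells solid] → remaining = 128
after view 3 [y-axis, 23 of 49 cells solid] → remaining = 51

voxel count = 51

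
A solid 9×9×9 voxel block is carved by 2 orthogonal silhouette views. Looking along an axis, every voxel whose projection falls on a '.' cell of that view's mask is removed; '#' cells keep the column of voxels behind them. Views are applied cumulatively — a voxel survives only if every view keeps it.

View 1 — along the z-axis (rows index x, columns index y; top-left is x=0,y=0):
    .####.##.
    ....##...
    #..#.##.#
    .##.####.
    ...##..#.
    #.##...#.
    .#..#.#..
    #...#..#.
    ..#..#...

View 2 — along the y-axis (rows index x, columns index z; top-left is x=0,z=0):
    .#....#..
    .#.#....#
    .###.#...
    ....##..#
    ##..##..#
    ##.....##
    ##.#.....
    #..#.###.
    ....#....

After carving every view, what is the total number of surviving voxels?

voxel count = 113

full grid |V| = 729
after view 1 [z-axis, 34 of 81 cells solid] → remaining = 306
after view 2 [y-axis, 30 of 81 cells solid] → remaining = 113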